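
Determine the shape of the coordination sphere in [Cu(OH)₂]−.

linear

Summing ligand charges against the −1 overall charge gives an oxidation state of +1 for copper.
Group 11 minus oxidation state 1 gives a d¹⁰ configuration.
With 2 monodentate ligands the coordination number is 2.
A d¹⁰ ion with only two ligands adopts a linear arrangement (sp hybridisation; no CFSE preference).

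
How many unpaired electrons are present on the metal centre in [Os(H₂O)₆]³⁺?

1 unpaired electron

Ligand charges: water is neutral. With an overall charge of +3 the osmium centre must be in the +3 oxidation state.
Os sits in group 8, so the d-electron count is 8 − 3 = 5.
The spin state decides the count: a 5d ion has a large Δₒ and is invariably low-spin.
An octahedral low-spin d⁵ ion is t₂g⁵e_g⁰, giving 1 unpaired electron.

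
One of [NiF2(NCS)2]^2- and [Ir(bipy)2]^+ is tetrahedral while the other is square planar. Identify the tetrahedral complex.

[NiF2(NCS)2]^2-

For [NiF2(NCS)2]^2-: Ligand charges: each fluoride is −1; each isothiocyanate is −1. With an overall charge of −2 the nickel centre must be in the +2 oxidation state. Group 10 minus oxidation state 2 gives a d⁸ configuration. Fluoride and isothiocyanate are weak-field ligands. With weak-field ligands the CFSE gain from square planar is small, so a 3d d⁸ ion takes the sterically preferred tetrahedral geometry. → tetrahedral.
For [Ir(bipy)2]^+: Ligand charges: 2,2′-bipyridine is neutral. With an overall charge of +1 the iridium centre must be in the +1 oxidation state. Ir sits in group 9, so the d-electron count is 9 − 1 = 8. A 5d d⁸ ion has a large crystal-field splitting; square planar leaves the high-energy d_{x²−y²} orbital empty and maximises CFSE. → square planar.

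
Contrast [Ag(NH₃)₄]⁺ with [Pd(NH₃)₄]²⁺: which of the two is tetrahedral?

[Ag(NH₃)₄]⁺

For [Ag(NH₃)₄]⁺: Ammonia is neutral; balancing the +1 overall charge requires Ag(I). Ag sits in group 11, so the d-electron count is 11 − 1 = 10. A d¹⁰ ion has no crystal-field stabilisation preference between square planar and tetrahedral, so four ligands adopt the sterically favoured tetrahedral geometry. → tetrahedral.
For [Pd(NH₃)₄]²⁺: Summing ligand charges against the +2 overall charge gives an oxidation state of +2 for palladium. Group 10 minus oxidation state 2 gives a d⁸ configuration. A 4d d⁸ ion has a large crystal-field splitting; square planar leaves the high-energy d_{x²−y²} orbital empty and maximises CFSE. → square planar.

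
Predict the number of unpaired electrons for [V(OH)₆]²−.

Summing ligand charges against the −2 overall charge gives an oxidation state of +4 for vanadium.
Group 5 minus oxidation state 4 gives a d¹ configuration.
In an octahedral field the d¹ configuration is t₂g¹e_g⁰ (only one arrangement possible), giving 1 unpaired electron.

1 unpaired electron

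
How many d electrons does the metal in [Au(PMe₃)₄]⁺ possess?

Trimethylphosphine is neutral; balancing the +1 overall charge requires Au(I).
Gold is a group-11 element; Au(I) is therefore d¹⁰.

d10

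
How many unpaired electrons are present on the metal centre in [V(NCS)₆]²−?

1

Each isothiocyanate is −1; balancing the −2 overall charge requires V(IV).
Group 5 minus oxidation state 4 gives a d¹ configuration.
In an octahedral field the d¹ configuration is t₂g¹e_g⁰ (only one arrangement possible), giving 1 unpaired electron.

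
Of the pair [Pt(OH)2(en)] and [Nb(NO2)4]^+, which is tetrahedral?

[Nb(NO2)4]^+

For [Pt(OH)2(en)]: Each hydroxide is −1; ethylenediamine is neutral; balancing the 0 overall charge requires Pt(II). Pt sits in group 10, so the d-electron count is 10 − 2 = 8. A 5d d⁸ ion has a large crystal-field splitting; square planar leaves the high-energy d_{x²−y²} orbital empty and maximises CFSE. → square planar.
For [Nb(NO2)4]^+: Each nitro (N-bound nitrite) is −1; balancing the +1 overall charge requires Nb(V). Niobium is a group-5 element; Nb(V) is therefore d⁰. A d⁰ ion has no crystal-field stabilisation preference between square planar and tetrahedral, so four ligands adopt the sterically favoured tetrahedral geometry. → tetrahedral.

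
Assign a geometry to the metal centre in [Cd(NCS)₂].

Summing ligand charges against the 0 overall charge gives an oxidation state of +2 for cadmium.
Cadmium is a group-12 element; Cd(II) is therefore d¹⁰.
With 2 monodentate ligands the coordination number is 2.
A d¹⁰ ion with only two ligands adopts a linear arrangement (sp hybridisation; no CFSE preference).

linear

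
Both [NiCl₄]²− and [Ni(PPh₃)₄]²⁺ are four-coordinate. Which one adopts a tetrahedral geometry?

[NiCl₄]²−

For [NiCl₄]²−: Summing ligand charges against the −2 overall charge gives an oxidation state of +2 for nickel. Ni sits in group 10, so the d-electron count is 10 − 2 = 8. Chloride is a weak-field ligand. With weak-field ligands the CFSE gain from square planar is small, so a 3d d⁸ ion takes the sterically preferred tetrahedral geometry. → tetrahedral.
For [Ni(PPh₃)₄]²⁺: Ligand charges: triphenylphosphine is neutral. With an overall charge of +2 the nickel centre must be in the +2 oxidation state. Nickel is a group-10 element; Ni(II) is therefore d⁸. Triphenylphosphine is a strong-field ligand (high in the spectrochemical series). A 3d d⁸ ion with strong-field ligands gains enough CFSE to favour square planar over tetrahedral. → square planar.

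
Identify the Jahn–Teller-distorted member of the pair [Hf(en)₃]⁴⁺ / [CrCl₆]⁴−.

[Hf(en)₃]⁴⁺: Ethylenediamine is neutral; balancing the +4 overall charge requires Hf(IV). Hafnium is a group-4 element; Hf(IV) is therefore d⁰. The d⁰ configuration leaves the e_g set evenly filled (or empty) — no strong Jahn–Teller driving force.
[CrCl₆]⁴−: Each chloride is −1; balancing the −4 overall charge requires Cr(II). Cr sits in group 6, so the d-electron count is 6 − 2 = 4. Chloride is a weak-field ligand for a first-row metal, so the complex is high-spin. The t₂g³e_g¹ (high-spin) configuration has an unevenly filled e_g set; the Jahn–Teller theorem predicts a tetragonal distortion (typically axial elongation) to lift the degeneracy.

[CrCl₆]⁴−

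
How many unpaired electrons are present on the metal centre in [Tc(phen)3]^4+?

1,10-phenanthroline is neutral; balancing the +4 overall charge requires Tc(IV).
Tc sits in group 7, so the d-electron count is 7 − 4 = 3.
Counting donor atoms: 3×1,10-phenanthroline (bidentate) → 6 donors. Coordination number = 6.
In an octahedral field the d³ configuration is t₂g³e_g⁰ (only one arrangement possible), giving 3 unpaired electrons.

3 unpaired electrons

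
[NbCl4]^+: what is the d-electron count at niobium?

d⁰

Ligand charges: each chloride is −1. With an overall charge of +1 the niobium centre must be in the +5 oxidation state.
Nb sits in group 5, so the d-electron count is 5 − 5 = 0.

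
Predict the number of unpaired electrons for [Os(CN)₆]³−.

Each cyanide is −1; balancing the −3 overall charge requires Os(III).
Group 8 minus oxidation state 3 gives a d⁵ configuration.
The spin state decides the count: a 5d ion has a large Δₒ and is invariably low-spin.
An octahedral low-spin d⁵ ion is t₂g⁵e_g⁰, giving 1 unpaired electron.

1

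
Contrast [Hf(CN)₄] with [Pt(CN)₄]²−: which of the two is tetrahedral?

[Hf(CN)₄]

For [Hf(CN)₄]: Ligand charges: each cyanide is −1. With an overall charge of 0 the hafnium centre must be in the +4 oxidation state. Hafnium is a group-4 element; Hf(IV) is therefore d⁰. A d⁰ ion has no crystal-field stabilisation preference between square planar and tetrahedral, so four ligands adopt the sterically favoured tetrahedral geometry. → tetrahedral.
For [Pt(CN)₄]²−: Summing ligand charges against the −2 overall charge gives an oxidation state of +2 for platinum. Group 10 minus oxidation state 2 gives a d⁸ configuration. A 5d d⁸ ion has a large crystal-field splitting; square planar leaves the high-energy d_{x²−y²} orbital empty and maximises CFSE. → square planar.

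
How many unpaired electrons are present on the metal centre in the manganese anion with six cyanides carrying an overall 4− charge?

1

Each cyanide is −1; balancing the −4 overall charge requires Mn(II).
Mn sits in group 7, so the d-electron count is 7 − 2 = 5.
The spin state decides the count: Cyanide is a strong-field ligand (high in the spectrochemical series) for a first-row metal, so the complex is low-spin.
An octahedral low-spin d⁵ ion is t₂g⁵e_g⁰, giving 1 unpaired electron.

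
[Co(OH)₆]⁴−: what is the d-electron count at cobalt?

Ligand charges: each hydroxide is −1. With an overall charge of −4 the cobalt centre must be in the +2 oxidation state.
Co sits in group 9, so the d-electron count is 9 − 2 = 7.

d7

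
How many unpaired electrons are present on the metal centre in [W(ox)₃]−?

1

Each oxalate is −2; balancing the −1 overall charge requires W(V).
W sits in group 6, so the d-electron count is 6 − 5 = 1.
Counting donor atoms: 3×oxalate (bidentate) → 6 donors. Coordination number = 6.
In an octahedral field the d¹ configuration is t₂g¹e_g⁰ (only one arrangement possible), giving 1 unpaired electron.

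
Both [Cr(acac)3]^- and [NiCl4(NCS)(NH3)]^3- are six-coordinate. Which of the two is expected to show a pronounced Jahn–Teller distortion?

[Cr(acac)3]^-: Ligand charges: each acetylacetonate is −1. With an overall charge of −1 the chromium centre must be in the +2 oxidation state. Group 6 minus oxidation state 2 gives a d⁴ configuration. Acetylacetonate is a weak-field ligand for a first-row metal, so the complex is high-spin. The t₂g³e_g¹ (high-spin) configuration has an unevenly filled e_g set; the Jahn–Teller theorem predicts a tetragonal distortion (typically axial elongation) to lift the degeneracy.
[NiCl4(NCS)(NH3)]^3-: Ligand charges: each chloride is −1; each isothiocyanate is −1; ammonia is neutral. With an overall charge of −3 the nickel centre must be in the +2 oxidation state. Ni sits in group 10, so the d-electron count is 10 − 2 = 8. The d⁸ configuration leaves the e_g set evenly filled (or empty) — no strong Jahn–Teller driving force.

[Cr(acac)3]^-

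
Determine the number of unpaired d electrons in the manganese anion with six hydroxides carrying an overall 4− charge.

Each hydroxide is −1; balancing the −4 overall charge requires Mn(II).
Manganese is a group-7 element; Mn(II) is therefore d⁵.
The spin state decides the count: Hydroxide is a weak-field ligand for a first-row metal, so the complex is high-spin.
An octahedral high-spin d⁵ ion is t₂g³e_g², giving 5 unpaired electrons.

5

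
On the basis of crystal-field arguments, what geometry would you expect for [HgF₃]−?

Each fluoride is −1; balancing the −1 overall charge requires Hg(II).
Group 12 minus oxidation state 2 gives a d¹⁰ configuration.
With 3 monodentate ligands the coordination number is 3.
Three ligands around a d¹⁰ centre minimise repulsion in a trigonal-planar arrangement.

trigonal planar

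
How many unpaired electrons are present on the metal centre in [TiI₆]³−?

1 unpaired electron

Ligand charges: each iodide is −1. With an overall charge of −3 the titanium centre must be in the +3 oxidation state.
Group 4 minus oxidation state 3 gives a d¹ configuration.
In an octahedral field the d¹ configuration is t₂g¹e_g⁰ (only one arrangement possible), giving 1 unpaired electron.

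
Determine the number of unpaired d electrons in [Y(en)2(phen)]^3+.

Ligand charges: ethylenediamine is neutral; 1,10-phenanthroline is neutral. With an overall charge of +3 the yttrium centre must be in the +3 oxidation state.
Yttrium is a group-3 element; Y(III) is therefore d⁰.
Counting donor atoms: 2×ethylenediamine (bidentate) → 4 donors; 1×1,10-phenanthroline (bidentate) → 2 donors. Coordination number = 6.
In an octahedral field the d⁰ configuration is t₂g⁰e_g⁰, giving 0 unpaired electrons.

0 unpaired electrons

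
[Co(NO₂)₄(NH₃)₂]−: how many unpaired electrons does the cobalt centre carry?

0

Ligand charges: each nitro (N-bound nitrite) is −1; ammonia is neutral. With an overall charge of −1 the cobalt centre must be in the +3 oxidation state.
Group 9 minus oxidation state 3 gives a d⁶ configuration.
The spin state decides the count: Co(III) has an exceptionally large octahedral splitting and is low-spin with essentially every ligand except fluoride.
An octahedral low-spin d⁶ ion is t₂g⁶e_g⁰, giving 0 unpaired electrons.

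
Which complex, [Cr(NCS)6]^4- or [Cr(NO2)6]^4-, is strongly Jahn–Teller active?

[Cr(NCS)6]^4-: Each isothiocyanate is −1; balancing the −4 overall charge requires Cr(II). Group 6 minus oxidation state 2 gives a d⁴ configuration. Isothiocyanate is a weak-field ligand for a first-row metal, so the complex is high-spin. The t₂g³e_g¹ (high-spin) configuration has an unevenly filled e_g set; the Jahn–Teller theorem predicts a tetragonal distortion (typically axial elongation) to lift the degeneracy.
[Cr(NO2)6]^4-: Each nitro (N-bound nitrite) is −1; balancing the −4 overall charge requires Cr(II). Chromium is a group-6 element; Cr(II) is therefore d⁴. Nitro (N-bound nitrite) is a strong-field ligand (high in the spectrochemical series) for a first-row metal, so the complex is low-spin. The d⁴ configuration leaves the e_g set evenly filled (or empty) — no strong Jahn–Teller driving force.

[Cr(NCS)6]^4-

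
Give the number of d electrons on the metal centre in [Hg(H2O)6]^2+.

Summing ligand charges against the +2 overall charge gives an oxidation state of +2 for mercury.
Group 12 minus oxidation state 2 gives a d¹⁰ configuration.

d10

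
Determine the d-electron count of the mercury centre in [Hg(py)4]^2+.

Ligand charges: pyridine is neutral. With an overall charge of +2 the mercury centre must be in the +2 oxidation state.
Mercury is a group-12 element; Hg(II) is therefore d¹⁰.

d¹⁰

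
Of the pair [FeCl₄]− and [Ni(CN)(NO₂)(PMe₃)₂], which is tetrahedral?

[FeCl₄]−

For [FeCl₄]−: Each chloride is −1; balancing the −1 overall charge requires Fe(III). Fe sits in group 8, so the d-electron count is 8 − 3 = 5. A high-spin d⁵ ion has zero CFSE in either geometry, so four ligands adopt the sterically favoured tetrahedral geometry. → tetrahedral.
For [Ni(CN)(NO₂)(PMe₃)₂]: Each cyanide is −1; each nitro (N-bound nitrite) is −1; trimethylphosphine is neutral; balancing the 0 overall charge requires Ni(II). Nickel is a group-10 element; Ni(II) is therefore d⁸. Cyanide, nitro (N-bound nitrite), and trimethylphosphine are strong-field ligands (high in the spectrochemical series). A 3d d⁸ ion with strong-field ligands gains enough CFSE to favour square planar over tetrahedral. → square planar.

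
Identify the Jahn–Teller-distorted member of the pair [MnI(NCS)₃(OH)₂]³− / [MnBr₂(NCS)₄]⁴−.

[MnI(NCS)₃(OH)₂]³−: Each iodide is −1; each isothiocyanate is −1; each hydroxide is −1; balancing the −3 overall charge requires Mn(III). Mn sits in group 7, so the d-electron count is 7 − 3 = 4. Hydroxide, iodide, and isothiocyanate are weak-field ligands for a first-row metal, so the complex is high-spin. The t₂g³e_g¹ (high-spin) configuration has an unevenly filled e_g set; the Jahn–Teller theorem predicts a tetragonal distortion (typically axial elongation) to lift the degeneracy.
[MnBr₂(NCS)₄]⁴−: Summing ligand charges against the −4 overall charge gives an oxidation state of +2 for manganese. Mn sits in group 7, so the d-electron count is 7 − 2 = 5. Bromide and isothiocyanate are weak-field ligands for a first-row metal, so the complex is high-spin. The d⁵ configuration leaves the e_g set evenly filled (or empty) — no strong Jahn–Teller driving force.

[MnI(NCS)₃(OH)₂]³−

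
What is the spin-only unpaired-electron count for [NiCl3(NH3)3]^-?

Each chloride is −1; ammonia is neutral; balancing the −1 overall charge requires Ni(II).
Ni sits in group 10, so the d-electron count is 10 − 2 = 8.
In an octahedral field the d⁸ configuration is t₂g⁶e_g² (only one arrangement possible), giving 2 unpaired electrons.

2 unpaired electrons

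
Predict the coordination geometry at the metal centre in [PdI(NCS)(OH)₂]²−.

Summing ligand charges against the −2 overall charge gives an oxidation state of +2 for palladium.
Pd sits in group 10, so the d-electron count is 10 − 2 = 8.
With 4 monodentate ligands the coordination number is 4.
A 4d d⁸ ion has a large crystal-field splitting; square planar leaves the high-energy d_{x²−y²} orbital empty and maximises CFSE.

square planar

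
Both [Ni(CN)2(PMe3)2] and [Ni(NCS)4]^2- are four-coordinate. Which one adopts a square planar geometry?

For [Ni(CN)2(PMe3)2]: Ligand charges: each cyanide is −1; trimethylphosphine is neutral. With an overall charge of 0 the nickel centre must be in the +2 oxidation state. Nickel is a group-10 element; Ni(II) is therefore d⁸. Cyanide and trimethylphosphine are strong-field ligands (high in the spectrochemical series). A 3d d⁸ ion with strong-field ligands gains enough CFSE to favour square planar over tetrahedral. → square planar.
For [Ni(NCS)4]^2-: Ligand charges: each isothiocyanate is −1. With an overall charge of −2 the nickel centre must be in the +2 oxidation state. Nickel is a group-10 element; Ni(II) is therefore d⁸. Isothiocyanate is a weak-field ligand. With weak-field ligands the CFSE gain from square planar is small, so a 3d d⁸ ion takes the sterically preferred tetrahedral geometry. → tetrahedral.

[Ni(CN)2(PMe3)2]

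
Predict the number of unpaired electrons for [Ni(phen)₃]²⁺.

Summing ligand charges against the +2 overall charge gives an oxidation state of +2 for nickel.
Nickel is a group-10 element; Ni(II) is therefore d⁸.
Counting donor atoms: 3×1,10-phenanthroline (bidentate) → 6 donors. Coordination number = 6.
In an octahedral field the d⁸ configuration is t₂g⁶e_g² (only one arrangement possible), giving 2 unpaired electrons.

2 unpaired electrons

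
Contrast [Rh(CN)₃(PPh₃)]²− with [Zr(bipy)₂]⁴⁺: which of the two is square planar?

For [Rh(CN)₃(PPh₃)]²−: Summing ligand charges against the −2 overall charge gives an oxidation state of +1 for rhodium. Rh sits in group 9, so the d-electron count is 9 − 1 = 8. A 4d d⁸ ion has a large crystal-field splitting; square planar leaves the high-energy d_{x²−y²} orbital empty and maximises CFSE. → square planar.
For [Zr(bipy)₂]⁴⁺: Summing ligand charges against the +4 overall charge gives an oxidation state of +4 for zirconium. Zirconium is a group-4 element; Zr(IV) is therefore d⁰. A d⁰ ion has no crystal-field stabilisation preference between square planar and tetrahedral, so four ligands adopt the sterically favoured tetrahedral geometry. → tetrahedral.

[Rh(CN)₃(PPh₃)]²−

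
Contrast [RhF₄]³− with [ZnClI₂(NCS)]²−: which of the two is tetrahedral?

For [RhF₄]³−: Summing ligand charges against the −3 overall charge gives an oxidation state of +1 for rhodium. Rhodium is a group-9 element; Rh(I) is therefore d⁸. A 4d d⁸ ion has a large crystal-field splitting; square planar leaves the high-energy d_{x²−y²} orbital empty and maximises CFSE. → square planar.
For [ZnClI₂(NCS)]²−: Ligand charges: each chloride is −1; each iodide is −1; each isothiocyanate is −1. With an overall charge of −2 the zinc centre must be in the +2 oxidation state. Zinc is a group-12 element; Zn(II) is therefore d¹⁰. A d¹⁰ ion has no crystal-field stabilisation preference between square planar and tetrahedral, so four ligands adopt the sterically favoured tetrahedral geometry. → tetrahedral.

[ZnClI₂(NCS)]²−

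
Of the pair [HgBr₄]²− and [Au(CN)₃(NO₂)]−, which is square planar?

For [HgBr₄]²−: Each bromide is −1; balancing the −2 overall charge requires Hg(II). Hg sits in group 12, so the d-electron count is 12 − 2 = 10. A d¹⁰ ion has no crystal-field stabilisation preference between square planar and tetrahedral, so four ligands adopt the sterically favoured tetrahedral geometry. → tetrahedral.
For [Au(CN)₃(NO₂)]−: Each cyanide is −1; each nitro (N-bound nitrite) is −1; balancing the −1 overall charge requires Au(III). Au sits in group 11, so the d-electron count is 11 − 3 = 8. A 5d d⁸ ion has a large crystal-field splitting; square planar leaves the high-energy d_{x²−y²} orbital empty and maximises CFSE. → square planar.

[Au(CN)₃(NO₂)]−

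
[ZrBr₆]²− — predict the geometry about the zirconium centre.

octahedral

Summing ligand charges against the −2 overall charge gives an oxidation state of +4 for zirconium.
Zr sits in group 4, so the d-electron count is 4 − 4 = 0.
With 6 monodentate ligands the coordination number is 6.
Six donors around a single metal centre give an octahedral coordination sphere.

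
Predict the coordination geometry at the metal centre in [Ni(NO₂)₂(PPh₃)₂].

square planar

Each nitro (N-bound nitrite) is −1; triphenylphosphine is neutral; balancing the 0 overall charge requires Ni(II).
Group 10 minus oxidation state 2 gives a d⁸ configuration.
Coordination number: 4.
Nitro (N-bound nitrite) and triphenylphosphine are strong-field ligands (high in the spectrochemical series).
A 3d d⁸ ion with strong-field ligands gains enough CFSE to favour square planar over tetrahedral.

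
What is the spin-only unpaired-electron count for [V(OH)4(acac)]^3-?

3 unpaired electrons

Summing ligand charges against the −3 overall charge gives an oxidation state of +2 for vanadium.
Vanadium is a group-5 element; V(II) is therefore d³.
Counting donor atoms: 4×hydroxide (monodentate) → 4 donors; 1×acetylacetonate (bidentate) → 2 donors. Coordination number = 6.
In an octahedral field the d³ configuration is t₂g³e_g⁰ (only one arrangement possible), giving 3 unpaired electrons.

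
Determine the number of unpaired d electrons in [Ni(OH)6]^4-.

2 unpaired electrons

Each hydroxide is −1; balancing the −4 overall charge requires Ni(II).
Group 10 minus oxidation state 2 gives a d⁸ configuration.
In an octahedral field the d⁸ configuration is t₂g⁶e_g² (only one arrangement possible), giving 2 unpaired electrons.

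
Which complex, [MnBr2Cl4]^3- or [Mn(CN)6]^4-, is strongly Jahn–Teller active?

[MnBr2Cl4]^3-: Summing ligand charges against the −3 overall charge gives an oxidation state of +3 for manganese. Manganese is a group-7 element; Mn(III) is therefore d⁴. Bromide and chloride are weak-field ligands for a first-row metal, so the complex is high-spin. The t₂g³e_g¹ (high-spin) configuration has an unevenly filled e_g set; the Jahn–Teller theorem predicts a tetragonal distortion (typically axial elongation) to lift the degeneracy.
[Mn(CN)6]^4-: Summing ligand charges against the −4 overall charge gives an oxidation state of +2 for manganese. Group 7 minus oxidation state 2 gives a d⁵ configuration. Cyanide is a strong-field ligand (high in the spectrochemical series) for a first-row metal, so the complex is low-spin. The d⁵ configuration leaves the e_g set evenly filled (or empty) — no strong Jahn–Teller driving force.

[MnBr2Cl4]^3-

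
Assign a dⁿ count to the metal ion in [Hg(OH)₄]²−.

Summing ligand charges against the −2 overall charge gives an oxidation state of +2 for mercury.
Mercury is a group-12 element; Hg(II) is therefore d¹⁰.

d10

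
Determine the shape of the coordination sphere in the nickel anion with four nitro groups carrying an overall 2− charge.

square planar

Each nitro (N-bound nitrite) is −1; balancing the −2 overall charge requires Ni(II).
Group 10 minus oxidation state 2 gives a d⁸ configuration.
Coordination number: 4.
Nitro (N-bound nitrite) is a strong-field ligand (high in the spectrochemical series).
A 3d d⁸ ion with strong-field ligands gains enough CFSE to favour square planar over tetrahedral.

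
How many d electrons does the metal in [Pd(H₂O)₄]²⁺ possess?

d⁸

Water is neutral; balancing the +2 overall charge requires Pd(II).
Group 10 minus oxidation state 2 gives a d⁸ configuration.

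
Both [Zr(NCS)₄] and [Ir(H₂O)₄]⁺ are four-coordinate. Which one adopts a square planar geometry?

For [Zr(NCS)₄]: Each isothiocyanate is −1; balancing the 0 overall charge requires Zr(IV). Group 4 minus oxidation state 4 gives a d⁰ configuration. A d⁰ ion has no crystal-field stabilisation preference between square planar and tetrahedral, so four ligands adopt the sterically favoured tetrahedral geometry. → tetrahedral.
For [Ir(H₂O)₄]⁺: Ligand charges: water is neutral. With an overall charge of +1 the iridium centre must be in the +1 oxidation state. Iridium is a group-9 element; Ir(I) is therefore d⁸. A 5d d⁸ ion has a large crystal-field splitting; square planar leaves the high-energy d_{x²−y²} orbital empty and maximises CFSE. → square planar.

[Ir(H₂O)₄]⁺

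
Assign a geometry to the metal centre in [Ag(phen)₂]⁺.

Ligand charges: 1,10-phenanthroline is neutral. With an overall charge of +1 the silver centre must be in the +1 oxidation state.
Silver is a group-11 element; Ag(I) is therefore d¹⁰.
Counting donor atoms: 2×1,10-phenanthroline (bidentate) → 4 donors. Coordination number = 4.
A d¹⁰ ion has no crystal-field stabilisation preference between square planar and tetrahedral, so four ligands adopt the sterically favoured tetrahedral geometry.

tetrahedral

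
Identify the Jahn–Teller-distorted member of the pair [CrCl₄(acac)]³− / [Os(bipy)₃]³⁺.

[CrCl₄(acac)]³−

[CrCl₄(acac)]³−: Ligand charges: each chloride is −1; each acetylacetonate is −1. With an overall charge of −3 the chromium centre must be in the +2 oxidation state. Group 6 minus oxidation state 2 gives a d⁴ configuration. Acetylacetonate and chloride are weak-field ligands for a first-row metal, so the complex is high-spin. The t₂g³e_g¹ (high-spin) configuration has an unevenly filled e_g set; the Jahn–Teller theorem predicts a tetragonal distortion (typically axial elongation) to lift the degeneracy.
[Os(bipy)₃]³⁺: 2,2′-bipyridine is neutral; balancing the +3 overall charge requires Os(III). Group 8 minus oxidation state 3 gives a d⁵ configuration. A 5d ion has a large Δₒ and is invariably low-spin. The d⁵ configuration leaves the e_g set evenly filled (or empty) — no strong Jahn–Teller driving force.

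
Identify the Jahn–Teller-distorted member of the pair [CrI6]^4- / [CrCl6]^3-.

[CrI6]^4-

[CrI6]^4-: Summing ligand charges against the −4 overall charge gives an oxidation state of +2 for chromium. Chromium is a group-6 element; Cr(II) is therefore d⁴. Iodide is a weak-field ligand for a first-row metal, so the complex is high-spin. The t₂g³e_g¹ (high-spin) configuration has an unevenly filled e_g set; the Jahn–Teller theorem predicts a tetragonal distortion (typically axial elongation) to lift the degeneracy.
[CrCl6]^3-: Ligand charges: each chloride is −1. With an overall charge of −3 the chromium centre must be in the +3 oxidation state. Group 6 minus oxidation state 3 gives a d³ configuration. The d³ configuration leaves the e_g set evenly filled (or empty) — no strong Jahn–Teller driving force.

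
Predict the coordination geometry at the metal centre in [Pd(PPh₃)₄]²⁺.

Triphenylphosphine is neutral; balancing the +2 overall charge requires Pd(II).
Pd sits in group 10, so the d-electron count is 10 − 2 = 8.
With 4 monodentate ligands the coordination number is 4.
A 4d d⁸ ion has a large crystal-field splitting; square planar leaves the high-energy d_{x²−y²} orbital empty and maximises CFSE.

square planar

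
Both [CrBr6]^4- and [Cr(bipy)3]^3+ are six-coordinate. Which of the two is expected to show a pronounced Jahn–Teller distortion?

[CrBr6]^4-

[CrBr6]^4-: Ligand charges: each bromide is −1. With an overall charge of −4 the chromium centre must be in the +2 oxidation state. Group 6 minus oxidation state 2 gives a d⁴ configuration. Bromide is a weak-field ligand for a first-row metal, so the complex is high-spin. The t₂g³e_g¹ (high-spin) configuration has an unevenly filled e_g set; the Jahn–Teller theorem predicts a tetragonal distortion (typically axial elongation) to lift the degeneracy.
[Cr(bipy)3]^3+: Summing ligand charges against the +3 overall charge gives an oxidation state of +3 for chromium. Cr sits in group 6, so the d-electron count is 6 − 3 = 3. The d³ configuration leaves the e_g set evenly filled (or empty) — no strong Jahn–Teller driving force.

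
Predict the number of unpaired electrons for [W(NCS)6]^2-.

Ligand charges: each isothiocyanate is −1. With an overall charge of −2 the tungsten centre must be in the +4 oxidation state.
Tungsten is a group-6 element; W(IV) is therefore d².
In an octahedral field the d² configuration is t₂g²e_g⁰ (only one arrangement possible), giving 2 unpaired electrons.

2 unpaired electrons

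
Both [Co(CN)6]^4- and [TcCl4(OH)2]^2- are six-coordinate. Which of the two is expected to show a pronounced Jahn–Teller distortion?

[Co(CN)6]^4-: Summing ligand charges against the −4 overall charge gives an oxidation state of +2 for cobalt. Cobalt is a group-9 element; Co(II) is therefore d⁷. Cyanide is a strong-field ligand (high in the spectrochemical series) for a first-row metal, so the complex is low-spin. The t₂g⁶e_g¹ (low-spin) configuration has an unevenly filled e_g set; the Jahn–Teller theorem predicts a tetragonal distortion (typically axial elongation) to lift the degeneracy.
[TcCl4(OH)2]^2-: Each chloride is −1; each hydroxide is −1; balancing the −2 overall charge requires Tc(IV). Tc sits in group 7, so the d-electron count is 7 − 4 = 3. The d³ configuration leaves the e_g set evenly filled (or empty) — no strong Jahn–Teller driving force.

[Co(CN)6]^4-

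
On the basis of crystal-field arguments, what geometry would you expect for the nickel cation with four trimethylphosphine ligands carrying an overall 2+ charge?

Ligand charges: trimethylphosphine is neutral. With an overall charge of +2 the nickel centre must be in the +2 oxidation state.
Group 10 minus oxidation state 2 gives a d⁸ configuration.
With 4 monodentate ligands the coordination number is 4.
Trimethylphosphine is a strong-field ligand (high in the spectrochemical series).
A 3d d⁸ ion with strong-field ligands gains enough CFSE to favour square planar over tetrahedral.

square planar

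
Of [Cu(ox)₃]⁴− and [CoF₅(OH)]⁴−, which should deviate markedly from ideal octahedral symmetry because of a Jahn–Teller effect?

[Cu(ox)₃]⁴−: Ligand charges: each oxalate is −2. With an overall charge of −4 the copper centre must be in the +2 oxidation state. Group 11 minus oxidation state 2 gives a d⁹ configuration. The t₂g⁶e_g³ configuration has an unevenly filled e_g set; the Jahn–Teller theorem predicts a tetragonal distortion (typically axial elongation) to lift the degeneracy.
[CoF₅(OH)]⁴−: Ligand charges: each fluoride is −1; each hydroxide is −1. With an overall charge of −4 the cobalt centre must be in the +2 oxidation state. Group 9 minus oxidation state 2 gives a d⁷ configuration. Fluoride and hydroxide are weak-field ligands for a first-row metal, so the complex is high-spin. The d⁷ configuration leaves the e_g set evenly filled (or empty) — no strong Jahn–Teller driving force.

[Cu(ox)₃]⁴−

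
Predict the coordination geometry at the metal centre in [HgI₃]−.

Ligand charges: each iodide is −1. With an overall charge of −1 the mercury centre must be in the +2 oxidation state.
Mercury is a group-12 element; Hg(II) is therefore d¹⁰.
Coordination number: 3.
Three ligands around a d¹⁰ centre minimise repulsion in a trigonal-planar arrangement.

trigonal planar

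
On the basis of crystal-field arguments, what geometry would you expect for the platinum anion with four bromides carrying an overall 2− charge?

Ligand charges: each bromide is −1. With an overall charge of −2 the platinum centre must be in the +2 oxidation state.
Pt sits in group 10, so the d-electron count is 10 − 2 = 8.
With 4 monodentate ligands the coordination number is 4.
A 5d d⁸ ion has a large crystal-field splitting; square planar leaves the high-energy d_{x²−y²} orbital empty and maximises CFSE.

square planar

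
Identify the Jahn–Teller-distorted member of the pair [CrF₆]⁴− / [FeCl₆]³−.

[CrF₆]⁴−

[CrF₆]⁴−: Ligand charges: each fluoride is −1. With an overall charge of −4 the chromium centre must be in the +2 oxidation state. Cr sits in group 6, so the d-electron count is 6 − 2 = 4. Fluoride is a weak-field ligand for a first-row metal, so the complex is high-spin. The t₂g³e_g¹ (high-spin) configuration has an unevenly filled e_g set; the Jahn–Teller theorem predicts a tetragonal distortion (typically axial elongation) to lift the degeneracy.
[FeCl₆]³−: Summing ligand charges against the −3 overall charge gives an oxidation state of +3 for iron. Iron is a group-8 element; Fe(III) is therefore d⁵. Chloride is a weak-field ligand for a first-row metal, so the complex is high-spin. The d⁵ configuration leaves the e_g set evenly filled (or empty) — no strong Jahn–Teller driving force.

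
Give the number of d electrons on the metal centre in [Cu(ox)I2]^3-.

d¹⁰

Ligand charges: each oxalate is −2; each iodide is −1. With an overall charge of −3 the copper centre must be in the +1 oxidation state.
Copper is a group-11 element; Cu(I) is therefore d¹⁰.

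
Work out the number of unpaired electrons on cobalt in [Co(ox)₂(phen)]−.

Each oxalate is −2; 1,10-phenanthroline is neutral; balancing the −1 overall charge requires Co(III).
Group 9 minus oxidation state 3 gives a d⁶ configuration.
Counting donor atoms: 2×oxalate (bidentate) → 4 donors; 1×1,10-phenanthroline (bidentate) → 2 donors. Coordination number = 6.
The spin state decides the count: Co(III) has an exceptionally large octahedral splitting and is low-spin with essentially every ligand except fluoride.
An octahedral low-spin d⁶ ion is t₂g⁶e_g⁰, giving 0 unpaired electrons.

0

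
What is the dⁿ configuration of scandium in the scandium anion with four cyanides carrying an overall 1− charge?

d0

Ligand charges: each cyanide is −1. With an overall charge of −1 the scandium centre must be in the +3 oxidation state.
Sc sits in group 3, so the d-electron count is 3 − 3 = 0.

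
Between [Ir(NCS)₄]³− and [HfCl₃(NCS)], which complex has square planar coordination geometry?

[Ir(NCS)₄]³−

For [Ir(NCS)₄]³−: Ligand charges: each isothiocyanate is −1. With an overall charge of −3 the iridium centre must be in the +1 oxidation state. Iridium is a group-9 element; Ir(I) is therefore d⁸. A 5d d⁸ ion has a large crystal-field splitting; square planar leaves the high-energy d_{x²−y²} orbital empty and maximises CFSE. → square planar.
For [HfCl₃(NCS)]: Ligand charges: each chloride is −1; each isothiocyanate is −1. With an overall charge of 0 the hafnium centre must be in the +4 oxidation state. Group 4 minus oxidation state 4 gives a d⁰ configuration. A d⁰ ion has no crystal-field stabilisation preference between square planar and tetrahedral, so four ligands adopt the sterically favoured tetrahedral geometry. → tetrahedral.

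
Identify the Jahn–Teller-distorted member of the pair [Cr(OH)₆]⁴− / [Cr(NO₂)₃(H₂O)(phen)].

[Cr(OH)₆]⁴−

[Cr(OH)₆]⁴−: Summing ligand charges against the −4 overall charge gives an oxidation state of +2 for chromium. Group 6 minus oxidation state 2 gives a d⁴ configuration. Hydroxide is a weak-field ligand for a first-row metal, so the complex is high-spin. The t₂g³e_g¹ (high-spin) configuration has an unevenly filled e_g set; the Jahn–Teller theorem predicts a tetragonal distortion (typically axial elongation) to lift the degeneracy.
[Cr(NO₂)₃(H₂O)(phen)]: Each nitro (N-bound nitrite) is −1; water is neutral; 1,10-phenanthroline is neutral; balancing the 0 overall charge requires Cr(III). Group 6 minus oxidation state 3 gives a d³ configuration. The d³ configuration leaves the e_g set evenly filled (or empty) — no strong Jahn–Teller driving force.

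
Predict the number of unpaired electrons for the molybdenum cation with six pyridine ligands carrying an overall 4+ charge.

Summing ligand charges against the +4 overall charge gives an oxidation state of +4 for molybdenum.
Group 6 minus oxidation state 4 gives a d² configuration.
In an octahedral field the d² configuration is t₂g²e_g⁰ (only one arrangement possible), giving 2 unpaired electrons.

2 unpaired electrons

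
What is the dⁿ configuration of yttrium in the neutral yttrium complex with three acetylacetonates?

d0

Summing ligand charges against the 0 overall charge gives an oxidation state of +3 for yttrium.
Yttrium is a group-3 element; Y(III) is therefore d⁰.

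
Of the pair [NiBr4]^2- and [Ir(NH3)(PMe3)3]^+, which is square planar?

[Ir(NH3)(PMe3)3]^+

For [NiBr4]^2-: Each bromide is −1; balancing the −2 overall charge requires Ni(II). Group 10 minus oxidation state 2 gives a d⁸ configuration. Bromide is a weak-field ligand. With weak-field ligands the CFSE gain from square planar is small, so a 3d d⁸ ion takes the sterically preferred tetrahedral geometry. → tetrahedral.
For [Ir(NH3)(PMe3)3]^+: Ligand charges: ammonia is neutral; trimethylphosphine is neutral. With an overall charge of +1 the iridium centre must be in the +1 oxidation state. Iridium is a group-9 element; Ir(I) is therefore d⁸. A 5d d⁸ ion has a large crystal-field splitting; square planar leaves the high-energy d_{x²−y²} orbital empty and maximises CFSE. → square planar.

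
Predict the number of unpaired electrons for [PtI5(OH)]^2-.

0 unpaired electrons

Each iodide is −1; each hydroxide is −1; balancing the −2 overall charge requires Pt(IV).
Pt sits in group 10, so the d-electron count is 10 − 4 = 6.
The spin state decides the count: a 5d ion has a large Δₒ and is invariably low-spin.
An octahedral low-spin d⁶ ion is t₂g⁶e_g⁰, giving 0 unpaired electrons.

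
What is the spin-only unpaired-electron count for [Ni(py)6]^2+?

Pyridine is neutral; balancing the +2 overall charge requires Ni(II).
Nickel is a group-10 element; Ni(II) is therefore d⁸.
In an octahedral field the d⁸ configuration is t₂g⁶e_g² (only one arrangement possible), giving 2 unpaired electrons.

2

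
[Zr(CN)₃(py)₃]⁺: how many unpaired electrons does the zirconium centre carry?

Summing ligand charges against the +1 overall charge gives an oxidation state of +4 for zirconium.
Group 4 minus oxidation state 4 gives a d⁰ configuration.
In an octahedral field the d⁰ configuration is t₂g⁰e_g⁰, giving 0 unpaired electrons.

0 unpaired electrons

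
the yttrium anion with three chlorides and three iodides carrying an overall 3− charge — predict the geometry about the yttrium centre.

Ligand charges: each chloride is −1; each iodide is −1. With an overall charge of −3 the yttrium centre must be in the +3 oxidation state.
Y sits in group 3, so the d-electron count is 3 − 3 = 0.
With 6 monodentate ligands the coordination number is 6.
Six donors around a single metal centre give an octahedral coordination sphere.

octahedral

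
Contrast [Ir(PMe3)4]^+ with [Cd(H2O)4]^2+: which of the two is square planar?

[Ir(PMe3)4]^+

For [Ir(PMe3)4]^+: Trimethylphosphine is neutral; balancing the +1 overall charge requires Ir(I). Group 9 minus oxidation state 1 gives a d⁸ configuration. A 5d d⁸ ion has a large crystal-field splitting; square planar leaves the high-energy d_{x²−y²} orbital empty and maximises CFSE. → square planar.
For [Cd(H2O)4]^2+: Summing ligand charges against the +2 overall charge gives an oxidation state of +2 for cadmium. Cadmium is a group-12 element; Cd(II) is therefore d¹⁰. A d¹⁰ ion has no crystal-field stabilisation preference between square planar and tetrahedral, so four ligands adopt the sterically favoured tetrahedral geometry. → tetrahedral.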